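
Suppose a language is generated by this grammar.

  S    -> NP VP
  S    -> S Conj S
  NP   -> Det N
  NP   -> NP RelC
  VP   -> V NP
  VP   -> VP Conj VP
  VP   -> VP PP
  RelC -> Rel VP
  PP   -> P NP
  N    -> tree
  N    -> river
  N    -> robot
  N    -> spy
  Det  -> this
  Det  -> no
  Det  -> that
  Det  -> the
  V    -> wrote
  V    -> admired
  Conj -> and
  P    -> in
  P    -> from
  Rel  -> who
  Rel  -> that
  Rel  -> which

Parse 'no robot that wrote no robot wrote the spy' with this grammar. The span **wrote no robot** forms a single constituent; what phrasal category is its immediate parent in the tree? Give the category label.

RelC

S
  NP
    NP
      Det: no
      N: robot
    RelC
      Rel: that
      VP
        V: wrote
        NP
          Det: no
          N: robot
  VP
    V: wrote
    NP
      Det: the
      N: spy
The span 'wrote no robot' is the VP node built by VP → V NP.
Its mother is the RelC built by RelC → Rel VP.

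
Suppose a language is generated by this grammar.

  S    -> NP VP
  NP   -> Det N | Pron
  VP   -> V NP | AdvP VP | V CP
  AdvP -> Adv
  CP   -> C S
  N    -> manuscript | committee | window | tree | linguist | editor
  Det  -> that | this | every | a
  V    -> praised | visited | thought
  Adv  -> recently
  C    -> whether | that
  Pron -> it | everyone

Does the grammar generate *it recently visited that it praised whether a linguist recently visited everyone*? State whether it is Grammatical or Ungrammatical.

Grammatical

[S [NP [Pron it]] [VP [AdvP [Adv recently]] [VP [V visited] [CP [C that] [S [NP [Pron it]] [VP [V praised] [CP [C whether] [S [NP [Det a] [N linguist]] [VP [AdvP [Adv recently]] [VP [V visited] [NP [Pron everyone]]]]]]]]]]]]
The bracketing above is licensed at every node by one of the given productions, with S at the root.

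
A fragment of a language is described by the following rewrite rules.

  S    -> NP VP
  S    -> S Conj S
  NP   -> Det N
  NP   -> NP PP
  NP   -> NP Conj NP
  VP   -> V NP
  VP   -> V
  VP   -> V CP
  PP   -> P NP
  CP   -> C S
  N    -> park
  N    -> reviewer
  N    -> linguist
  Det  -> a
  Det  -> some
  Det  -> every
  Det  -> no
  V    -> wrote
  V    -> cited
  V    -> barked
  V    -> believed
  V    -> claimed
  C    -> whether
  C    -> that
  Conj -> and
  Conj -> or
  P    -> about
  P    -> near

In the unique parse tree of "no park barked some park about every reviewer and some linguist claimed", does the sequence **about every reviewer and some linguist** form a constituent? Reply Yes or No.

[S [S [NP [Det no] [N park]] [VP [V barked] [NP [NP [Det some] [N park]] [PP [P about] [NP [Det every] [N reviewer]]]]]] [Conj and] [S [NP [Det some] [N linguist]] [VP [V claimed]]]]
The smallest constituent containing 'about every reviewer and some linguist' is the S spanning 'no park barked some park about every reviewer and some linguist claimed'; no single node in the tree dominates exactly the given words.

No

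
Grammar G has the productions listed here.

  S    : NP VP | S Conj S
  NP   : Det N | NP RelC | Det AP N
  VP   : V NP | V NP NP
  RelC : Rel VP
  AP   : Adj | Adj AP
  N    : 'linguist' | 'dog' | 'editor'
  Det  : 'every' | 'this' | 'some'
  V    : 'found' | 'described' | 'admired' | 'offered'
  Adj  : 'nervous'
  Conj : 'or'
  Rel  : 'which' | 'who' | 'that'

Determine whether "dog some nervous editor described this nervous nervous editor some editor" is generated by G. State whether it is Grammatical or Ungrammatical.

Ungrammatical

For S → NP VP, no prefix of the string parses as an NP. The alternative S rule S → S Conj S likewise has no satisfying split.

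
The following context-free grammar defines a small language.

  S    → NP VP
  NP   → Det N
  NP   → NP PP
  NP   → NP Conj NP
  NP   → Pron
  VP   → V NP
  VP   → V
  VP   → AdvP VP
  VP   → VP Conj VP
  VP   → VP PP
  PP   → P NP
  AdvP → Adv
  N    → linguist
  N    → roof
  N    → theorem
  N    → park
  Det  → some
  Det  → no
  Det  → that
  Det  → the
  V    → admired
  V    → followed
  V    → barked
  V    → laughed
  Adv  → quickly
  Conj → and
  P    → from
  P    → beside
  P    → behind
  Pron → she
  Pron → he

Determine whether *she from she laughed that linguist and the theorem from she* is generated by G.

Grammatical

S
  NP
    NP
      Pron: she
    PP
      P: from
      NP
        Pron: she
  VP
    V: laughed
    NP
      NP
        NP
          Det: that
          N: linguist
        Conj: and
        NP
          Det: the
          N: theorem
      PP
        P: from
        NP
          Pron: she
Each bracket corresponds to one application of a listed rule, so the string is derivable from S.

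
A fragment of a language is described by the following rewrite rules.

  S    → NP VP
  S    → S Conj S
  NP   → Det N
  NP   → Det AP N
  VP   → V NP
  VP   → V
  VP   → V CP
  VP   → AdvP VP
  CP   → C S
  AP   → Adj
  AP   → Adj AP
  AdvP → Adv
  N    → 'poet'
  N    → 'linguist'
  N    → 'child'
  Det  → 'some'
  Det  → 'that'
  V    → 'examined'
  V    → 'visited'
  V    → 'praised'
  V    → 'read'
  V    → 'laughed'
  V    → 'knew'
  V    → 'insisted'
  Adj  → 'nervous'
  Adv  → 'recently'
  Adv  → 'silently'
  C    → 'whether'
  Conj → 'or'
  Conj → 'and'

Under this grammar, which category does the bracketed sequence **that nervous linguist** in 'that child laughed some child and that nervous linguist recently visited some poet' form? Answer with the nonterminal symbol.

NP

[S [S [NP [Det that] [N child]] [VP [V laughed] [NP [Det some] [N child]]]] [Conj and] [S [NP [Det that] [AP [Adj nervous]] [N linguist]] [VP [AdvP [Adv recently]] [VP [V visited] [NP [Det some] [N poet]]]]]]
The span 'that nervous linguist' is the NP node built by NP → Det AP N.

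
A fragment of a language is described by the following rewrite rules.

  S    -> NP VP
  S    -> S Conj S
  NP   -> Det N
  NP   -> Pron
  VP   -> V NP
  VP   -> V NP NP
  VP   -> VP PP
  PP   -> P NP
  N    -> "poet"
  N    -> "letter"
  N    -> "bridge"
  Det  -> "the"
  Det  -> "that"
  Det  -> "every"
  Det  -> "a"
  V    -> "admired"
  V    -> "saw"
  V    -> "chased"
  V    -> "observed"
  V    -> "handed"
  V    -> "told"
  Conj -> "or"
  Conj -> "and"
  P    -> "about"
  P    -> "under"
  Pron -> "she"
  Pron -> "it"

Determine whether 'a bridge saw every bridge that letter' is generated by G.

Grammatical

[S [NP [Det a] [N bridge]] [VP [V saw] [NP [Det every] [N bridge]] [NP [Det that] [N letter]]]]
The bracketing above is licensed at every node by one of the given productions, with S at the root.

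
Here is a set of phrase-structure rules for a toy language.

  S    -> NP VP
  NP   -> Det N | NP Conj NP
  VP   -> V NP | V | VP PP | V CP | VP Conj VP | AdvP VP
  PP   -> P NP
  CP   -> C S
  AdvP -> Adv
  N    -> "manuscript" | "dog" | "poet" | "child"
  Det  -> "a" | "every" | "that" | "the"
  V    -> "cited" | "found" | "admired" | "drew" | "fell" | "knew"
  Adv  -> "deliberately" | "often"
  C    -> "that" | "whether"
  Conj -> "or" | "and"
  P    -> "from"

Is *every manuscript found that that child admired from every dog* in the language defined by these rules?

S
  NP
    Det: every
    N: manuscript
  VP
    VP
      V: found
      CP
        C: that
        S
          NP
            Det: that
            N: child
          VP
            V: admired
    PP
      P: from
      NP
        Det: every
        N: dog
Every word is introduced by a lexical rule and the phrasal rules combine the resulting categories into a single S.

Grammatical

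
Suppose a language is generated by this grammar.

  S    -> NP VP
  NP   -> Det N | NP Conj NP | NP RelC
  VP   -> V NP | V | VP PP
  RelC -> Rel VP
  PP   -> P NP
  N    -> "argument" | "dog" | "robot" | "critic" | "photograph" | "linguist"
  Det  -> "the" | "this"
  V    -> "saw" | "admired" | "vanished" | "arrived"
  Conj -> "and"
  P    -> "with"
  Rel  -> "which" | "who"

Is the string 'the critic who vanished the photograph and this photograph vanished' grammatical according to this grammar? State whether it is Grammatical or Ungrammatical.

Grammatical

S
  NP
    NP
      NP
        Det: the
        N: critic
      RelC
        Rel: who
        VP
          V: vanished
          NP
            Det: the
            N: photograph
    Conj: and
    NP
      Det: this
      N: photograph
  VP
    V: vanished
Every word is introduced by a lexical rule and the phrasal rules combine the resulting categories into a single S.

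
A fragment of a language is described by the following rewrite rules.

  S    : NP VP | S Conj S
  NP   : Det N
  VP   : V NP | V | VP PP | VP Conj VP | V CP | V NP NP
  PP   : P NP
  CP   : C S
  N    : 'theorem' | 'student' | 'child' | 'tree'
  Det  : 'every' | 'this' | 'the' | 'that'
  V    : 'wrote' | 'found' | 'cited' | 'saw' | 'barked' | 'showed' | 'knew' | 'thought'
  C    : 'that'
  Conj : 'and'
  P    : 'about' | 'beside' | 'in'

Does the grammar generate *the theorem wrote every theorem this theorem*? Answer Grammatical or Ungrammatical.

Grammatical

S
  NP
    Det: the
    N: theorem
  VP
    V: wrote
    NP
      Det: every
      N: theorem
    NP
      Det: this
      N: theorem
Every word is introduced by a lexical rule and the phrasal rules combine the resulting categories into a single S.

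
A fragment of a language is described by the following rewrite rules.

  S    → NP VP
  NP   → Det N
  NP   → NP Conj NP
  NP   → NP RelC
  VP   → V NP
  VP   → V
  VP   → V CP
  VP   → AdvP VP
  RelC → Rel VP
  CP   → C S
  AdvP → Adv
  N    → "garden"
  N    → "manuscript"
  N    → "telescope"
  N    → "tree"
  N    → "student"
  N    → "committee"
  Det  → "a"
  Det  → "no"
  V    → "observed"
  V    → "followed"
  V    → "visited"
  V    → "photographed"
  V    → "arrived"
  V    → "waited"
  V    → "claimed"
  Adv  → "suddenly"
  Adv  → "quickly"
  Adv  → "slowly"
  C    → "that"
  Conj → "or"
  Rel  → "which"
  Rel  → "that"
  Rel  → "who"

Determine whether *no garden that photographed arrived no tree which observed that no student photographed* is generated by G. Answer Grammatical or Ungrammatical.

[S [NP [NP [Det no] [N garden]] [RelC [Rel that] [VP [V photographed]]]] [VP [V arrived] [NP [NP [Det no] [N tree]] [RelC [Rel which] [VP [V observed] [CP [C that] [S [NP [Det no] [N student]] [VP [V photographed]]]]]]]]]
The bracketing above is licensed at every node by one of the given productions, with S at the root.

Grammatical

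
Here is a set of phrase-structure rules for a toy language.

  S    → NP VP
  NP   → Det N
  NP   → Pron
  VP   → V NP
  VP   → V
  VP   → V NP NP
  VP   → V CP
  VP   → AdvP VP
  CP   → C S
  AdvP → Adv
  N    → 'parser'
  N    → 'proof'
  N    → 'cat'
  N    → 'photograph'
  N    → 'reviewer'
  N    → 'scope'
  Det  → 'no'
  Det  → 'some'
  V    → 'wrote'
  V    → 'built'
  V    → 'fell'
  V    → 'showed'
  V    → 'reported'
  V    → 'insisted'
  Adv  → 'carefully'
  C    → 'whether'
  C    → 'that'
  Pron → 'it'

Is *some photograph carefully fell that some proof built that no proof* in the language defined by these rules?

Ungrammatical

For S → NP VP, the only prefix that parses as NP is 'some photograph', but the remainder 'carefully fell that some proof built that no proof' is not a VP under these rules.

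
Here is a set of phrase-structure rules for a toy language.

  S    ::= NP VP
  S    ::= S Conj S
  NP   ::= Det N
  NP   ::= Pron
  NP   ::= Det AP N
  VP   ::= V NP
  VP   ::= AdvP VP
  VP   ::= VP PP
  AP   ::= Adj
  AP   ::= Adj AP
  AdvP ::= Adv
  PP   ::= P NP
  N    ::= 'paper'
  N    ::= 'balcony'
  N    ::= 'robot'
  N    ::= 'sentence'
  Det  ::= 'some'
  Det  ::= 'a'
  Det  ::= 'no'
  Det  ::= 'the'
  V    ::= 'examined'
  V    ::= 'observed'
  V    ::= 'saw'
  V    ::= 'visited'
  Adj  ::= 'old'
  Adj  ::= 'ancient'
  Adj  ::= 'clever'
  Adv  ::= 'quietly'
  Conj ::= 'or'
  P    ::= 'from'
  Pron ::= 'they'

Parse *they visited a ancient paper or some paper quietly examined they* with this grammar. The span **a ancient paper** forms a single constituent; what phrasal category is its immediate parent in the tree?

S
  S
    NP
      Pron: they
    VP
      V: visited
      NP
        Det: a
        AP
          Adj: ancient
        N: paper
  Conj: or
  S
    NP
      Det: some
      N: paper
    VP
      AdvP
        Adv: quietly
      VP
        V: examined
        NP
          Pron: they
The span 'a ancient paper' is the NP node built by NP → Det AP N.
Its mother is the VP built by VP → V NP.

VP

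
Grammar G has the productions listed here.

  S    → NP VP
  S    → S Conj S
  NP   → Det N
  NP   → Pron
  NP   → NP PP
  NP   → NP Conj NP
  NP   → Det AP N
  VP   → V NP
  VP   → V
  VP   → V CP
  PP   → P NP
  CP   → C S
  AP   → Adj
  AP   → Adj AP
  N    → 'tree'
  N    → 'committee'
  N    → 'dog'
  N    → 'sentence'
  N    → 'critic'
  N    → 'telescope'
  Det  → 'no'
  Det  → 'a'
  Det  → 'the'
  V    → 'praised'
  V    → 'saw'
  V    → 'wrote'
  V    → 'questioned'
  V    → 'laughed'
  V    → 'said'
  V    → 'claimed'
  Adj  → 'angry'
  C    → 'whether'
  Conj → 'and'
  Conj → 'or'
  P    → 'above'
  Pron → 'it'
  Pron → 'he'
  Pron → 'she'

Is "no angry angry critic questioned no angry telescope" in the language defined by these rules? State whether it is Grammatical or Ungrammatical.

Grammatical

[S [NP [Det no] [AP [Adj angry] [AP [Adj angry]]] [N critic]] [VP [V questioned] [NP [Det no] [AP [Adj angry]] [N telescope]]]]
Each bracket corresponds to one application of a listed rule, so the string is derivable from S.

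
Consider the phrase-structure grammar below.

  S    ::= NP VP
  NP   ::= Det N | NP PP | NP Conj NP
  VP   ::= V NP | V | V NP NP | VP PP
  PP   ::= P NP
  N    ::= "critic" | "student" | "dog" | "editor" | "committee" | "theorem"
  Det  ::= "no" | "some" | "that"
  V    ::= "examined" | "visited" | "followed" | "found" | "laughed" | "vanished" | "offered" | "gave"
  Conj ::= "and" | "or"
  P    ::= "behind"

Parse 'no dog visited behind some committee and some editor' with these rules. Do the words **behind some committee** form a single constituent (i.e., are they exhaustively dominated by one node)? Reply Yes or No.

No

[S [NP [Det no] [N dog]] [VP [VP [V visited]] [PP [P behind] [NP [NP [Det some] [N committee]] [Conj and] [NP [Det some] [N editor]]]]]]
The smallest constituent containing 'behind some committee' is the PP spanning 'behind some committee and some editor'; no single node in the tree dominates exactly the given words.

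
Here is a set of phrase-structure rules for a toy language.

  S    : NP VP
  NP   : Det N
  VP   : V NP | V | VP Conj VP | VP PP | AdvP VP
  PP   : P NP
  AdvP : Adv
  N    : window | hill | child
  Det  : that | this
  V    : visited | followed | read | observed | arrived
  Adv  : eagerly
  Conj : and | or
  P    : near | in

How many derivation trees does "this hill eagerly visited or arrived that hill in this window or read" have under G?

Two of the 9 distinct bracketings:
[S [NP [Det this] [N hill]] [VP [VP [AdvP [Adv eagerly]] [VP [V visited]]] [Conj or] [VP [VP [VP [V arrived] [NP [Det that] [N hill]]] [PP [P in] [NP [Det this] [N window]]]] [Conj or] [VP [V read]]]]]
[S [NP [Det this] [N hill]] [VP [VP [VP [AdvP [Adv eagerly]] [VP [V visited]]] [Conj or] [VP [VP [V arrived] [NP [Det that] [N hill]]] [PP [P in] [NP [Det this] [N window]]]]] [Conj or] [VP [V read]]]]
The trees differ in how a recursive rule is bracketed over the same span.

9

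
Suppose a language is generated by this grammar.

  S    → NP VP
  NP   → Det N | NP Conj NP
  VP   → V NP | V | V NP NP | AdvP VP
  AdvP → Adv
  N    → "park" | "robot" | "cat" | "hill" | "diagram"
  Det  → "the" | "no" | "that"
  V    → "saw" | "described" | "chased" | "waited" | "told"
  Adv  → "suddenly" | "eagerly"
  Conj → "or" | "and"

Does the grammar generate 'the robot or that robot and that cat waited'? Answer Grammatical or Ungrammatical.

S
  NP
    NP
      Det: the
      N: robot
    Conj: or
    NP
      NP
        Det: that
        N: robot
      Conj: and
      NP
        Det: that
        N: cat
  VP
    V: waited
The bracketing above is licensed at every node by one of the given productions, with S at the root.

Grammatical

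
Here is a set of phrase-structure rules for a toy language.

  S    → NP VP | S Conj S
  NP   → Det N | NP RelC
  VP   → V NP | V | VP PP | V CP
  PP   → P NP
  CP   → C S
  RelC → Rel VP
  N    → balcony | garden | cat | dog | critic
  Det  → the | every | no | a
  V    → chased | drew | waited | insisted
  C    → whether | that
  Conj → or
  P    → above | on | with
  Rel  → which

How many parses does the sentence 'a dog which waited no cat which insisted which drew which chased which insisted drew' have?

Two of the 5 distinct bracketings:
[S [NP [NP [Det a] [N dog]] [RelC [Rel which] [VP [V waited] [NP [NP [NP [NP [NP [Det no] [N cat]] [RelC [Rel which] [VP [V insisted]]]] [RelC [Rel which] [VP [V drew]]]] [RelC [Rel which] [VP [V chased]]]] [RelC [Rel which] [VP [V insisted]]]]]]] [VP [V drew]]]
[S [NP [NP [NP [Det a] [N dog]] [RelC [Rel which] [VP [V waited] [NP [NP [NP [NP [Det no] [N cat]] [RelC [Rel which] [VP [V insisted]]]] [RelC [Rel which] [VP [V drew]]]] [RelC [Rel which] [VP [V chased]]]]]]] [RelC [Rel which] [VP [V insisted]]]] [VP [V drew]]]
The trees differ in how a recursive rule is bracketed over the same span.

5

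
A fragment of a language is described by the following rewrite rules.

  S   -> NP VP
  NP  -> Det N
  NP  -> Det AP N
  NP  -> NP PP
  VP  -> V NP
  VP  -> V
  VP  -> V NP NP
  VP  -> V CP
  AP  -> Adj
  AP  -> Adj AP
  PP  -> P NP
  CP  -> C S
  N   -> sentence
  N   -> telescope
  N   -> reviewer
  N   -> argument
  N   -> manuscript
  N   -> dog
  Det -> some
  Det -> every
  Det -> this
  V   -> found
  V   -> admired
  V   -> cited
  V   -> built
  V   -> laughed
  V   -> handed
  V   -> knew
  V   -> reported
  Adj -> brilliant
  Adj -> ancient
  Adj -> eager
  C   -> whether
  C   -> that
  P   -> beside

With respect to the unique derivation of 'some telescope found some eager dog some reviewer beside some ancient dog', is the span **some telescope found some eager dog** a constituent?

[S [NP [Det some] [N telescope]] [VP [V found] [NP [Det some] [AP [Adj eager]] [N dog]] [NP [NP [Det some] [N reviewer]] [PP [P beside] [NP [Det some] [AP [Adj ancient]] [N dog]]]]]]
The smallest constituent containing 'some telescope found some eager dog' is the S spanning 'some telescope found some eager dog some reviewer beside some ancient dog'; no single node in the tree dominates exactly the given words.

No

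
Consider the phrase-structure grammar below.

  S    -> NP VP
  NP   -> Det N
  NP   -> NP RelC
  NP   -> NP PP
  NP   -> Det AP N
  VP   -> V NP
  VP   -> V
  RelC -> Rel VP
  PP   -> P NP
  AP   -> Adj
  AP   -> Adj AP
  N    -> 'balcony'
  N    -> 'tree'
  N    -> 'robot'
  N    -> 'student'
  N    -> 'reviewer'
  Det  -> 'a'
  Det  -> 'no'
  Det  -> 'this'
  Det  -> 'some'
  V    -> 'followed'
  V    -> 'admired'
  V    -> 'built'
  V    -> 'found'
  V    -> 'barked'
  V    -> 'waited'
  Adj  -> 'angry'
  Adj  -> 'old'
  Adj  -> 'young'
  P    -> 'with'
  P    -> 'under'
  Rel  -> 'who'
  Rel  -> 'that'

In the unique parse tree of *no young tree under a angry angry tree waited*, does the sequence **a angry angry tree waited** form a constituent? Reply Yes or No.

No

[S [NP [NP [Det no] [AP [Adj young]] [N tree]] [PP [P under] [NP [Det a] [AP [Adj angry] [AP [Adj angry]]] [N tree]]]] [VP [V waited]]]
The smallest constituent containing 'a angry angry tree waited' is the S spanning 'no young tree under a angry angry tree waited'; no single node in the tree dominates exactly the given words.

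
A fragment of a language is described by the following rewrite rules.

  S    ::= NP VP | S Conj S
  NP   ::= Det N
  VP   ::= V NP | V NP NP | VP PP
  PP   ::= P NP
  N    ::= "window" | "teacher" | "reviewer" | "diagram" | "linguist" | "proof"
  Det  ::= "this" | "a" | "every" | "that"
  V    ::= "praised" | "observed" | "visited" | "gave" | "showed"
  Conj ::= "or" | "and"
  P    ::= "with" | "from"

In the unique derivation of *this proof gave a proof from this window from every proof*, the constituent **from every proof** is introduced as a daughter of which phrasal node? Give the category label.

[S [NP [Det this] [N proof]] [VP [VP [VP [V gave] [NP [Det a] [N proof]]] [PP [P from] [NP [Det this] [N window]]]] [PP [P from] [NP [Det every] [N proof]]]]]
The span 'from every proof' is the PP node built by PP → P NP.
Its mother is the VP built by VP → VP PP.

VP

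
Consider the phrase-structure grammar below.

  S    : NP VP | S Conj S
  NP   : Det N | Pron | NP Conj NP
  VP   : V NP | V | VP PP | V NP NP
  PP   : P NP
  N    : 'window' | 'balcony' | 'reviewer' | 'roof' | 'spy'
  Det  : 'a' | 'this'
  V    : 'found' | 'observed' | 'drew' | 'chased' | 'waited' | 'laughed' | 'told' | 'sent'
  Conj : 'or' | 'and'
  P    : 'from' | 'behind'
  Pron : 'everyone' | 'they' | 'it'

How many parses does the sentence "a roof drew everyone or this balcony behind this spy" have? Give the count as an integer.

1

[S [NP [Det a] [N roof]] [VP [VP [V drew] [NP [NP [Pron everyone]] [Conj or] [NP [Det this] [N balcony]]]] [PP [P behind] [NP [Det this] [N spy]]]]]
No rule offers an alternative attachment or grouping for any span, so this is the only derivation.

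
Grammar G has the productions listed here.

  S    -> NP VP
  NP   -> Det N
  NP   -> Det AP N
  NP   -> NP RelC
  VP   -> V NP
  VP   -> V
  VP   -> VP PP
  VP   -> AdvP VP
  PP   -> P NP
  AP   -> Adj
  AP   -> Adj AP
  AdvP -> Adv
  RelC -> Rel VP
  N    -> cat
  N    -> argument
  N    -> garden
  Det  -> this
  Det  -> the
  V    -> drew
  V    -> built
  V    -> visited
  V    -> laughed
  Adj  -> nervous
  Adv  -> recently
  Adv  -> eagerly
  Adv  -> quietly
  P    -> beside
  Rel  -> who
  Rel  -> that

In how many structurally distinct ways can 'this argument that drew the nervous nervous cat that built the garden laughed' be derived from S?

2

The two bracketings:
[S [NP [NP [Det this] [N argument]] [RelC [Rel that] [VP [V drew] [NP [NP [Det the] [AP [Adj nervous] [AP [Adj nervous]]] [N cat]] [RelC [Rel that] [VP [V built] [NP [Det the] [N garden]]]]]]]] [VP [V laughed]]]
[S [NP [NP [NP [Det this] [N argument]] [RelC [Rel that] [VP [V drew] [NP [Det the] [AP [Adj nervous] [AP [Adj nervous]]] [N cat]]]]] [RelC [Rel that] [VP [V built] [NP [Det the] [N garden]]]]] [VP [V laughed]]]
The trees differ in how a recursive rule is bracketed over the same span.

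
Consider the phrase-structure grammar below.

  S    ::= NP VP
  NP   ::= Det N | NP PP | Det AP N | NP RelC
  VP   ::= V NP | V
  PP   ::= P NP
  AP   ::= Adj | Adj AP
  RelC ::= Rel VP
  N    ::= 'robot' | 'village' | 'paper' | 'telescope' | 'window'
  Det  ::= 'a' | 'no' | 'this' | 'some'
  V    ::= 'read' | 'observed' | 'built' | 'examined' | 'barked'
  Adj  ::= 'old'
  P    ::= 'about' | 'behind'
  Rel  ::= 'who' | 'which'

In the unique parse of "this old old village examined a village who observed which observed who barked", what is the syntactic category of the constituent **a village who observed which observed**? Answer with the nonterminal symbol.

[S [NP [Det this] [AP [Adj old] [AP [Adj old]]] [N village]] [VP [V examined] [NP [NP [NP [NP [Det a] [N village]] [RelC [Rel who] [VP [V observed]]]] [RelC [Rel which] [VP [V observed]]]] [RelC [Rel who] [VP [V barked]]]]]]
The span 'a village who observed which observed' is the NP node built by NP → NP RelC.

NP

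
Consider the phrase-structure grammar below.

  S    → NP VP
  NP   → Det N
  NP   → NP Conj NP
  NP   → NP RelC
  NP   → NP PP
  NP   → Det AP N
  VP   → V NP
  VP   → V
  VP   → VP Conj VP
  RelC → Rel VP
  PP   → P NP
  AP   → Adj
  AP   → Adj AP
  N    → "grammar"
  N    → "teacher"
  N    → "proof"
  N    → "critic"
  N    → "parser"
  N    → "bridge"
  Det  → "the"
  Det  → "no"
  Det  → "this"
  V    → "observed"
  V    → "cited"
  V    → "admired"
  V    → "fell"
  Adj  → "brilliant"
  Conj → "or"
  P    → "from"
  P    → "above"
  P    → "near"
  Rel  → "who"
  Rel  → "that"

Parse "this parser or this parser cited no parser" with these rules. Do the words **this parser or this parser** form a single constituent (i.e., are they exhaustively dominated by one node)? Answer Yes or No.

Yes

[S [NP [NP [Det this] [N parser]] [Conj or] [NP [Det this] [N parser]]] [VP [V cited] [NP [Det no] [N parser]]]]
The words 'this parser or this parser' are exhaustively dominated by a single NP node (built by NP → NP Conj NP), so they form a constituent.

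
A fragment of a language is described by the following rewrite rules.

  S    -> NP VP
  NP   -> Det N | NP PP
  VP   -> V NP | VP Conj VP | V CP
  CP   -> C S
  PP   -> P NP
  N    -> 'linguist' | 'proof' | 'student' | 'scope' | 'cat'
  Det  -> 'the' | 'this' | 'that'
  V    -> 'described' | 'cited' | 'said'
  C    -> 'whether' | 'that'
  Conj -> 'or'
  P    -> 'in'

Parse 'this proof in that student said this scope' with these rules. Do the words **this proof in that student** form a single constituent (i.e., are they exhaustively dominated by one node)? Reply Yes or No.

[S [NP [NP [Det this] [N proof]] [PP [P in] [NP [Det that] [N student]]]] [VP [V said] [NP [Det this] [N scope]]]]
The words 'this proof in that student' are exhaustively dominated by a single NP node (built by NP → NP PP), so they form a constituent.

Yes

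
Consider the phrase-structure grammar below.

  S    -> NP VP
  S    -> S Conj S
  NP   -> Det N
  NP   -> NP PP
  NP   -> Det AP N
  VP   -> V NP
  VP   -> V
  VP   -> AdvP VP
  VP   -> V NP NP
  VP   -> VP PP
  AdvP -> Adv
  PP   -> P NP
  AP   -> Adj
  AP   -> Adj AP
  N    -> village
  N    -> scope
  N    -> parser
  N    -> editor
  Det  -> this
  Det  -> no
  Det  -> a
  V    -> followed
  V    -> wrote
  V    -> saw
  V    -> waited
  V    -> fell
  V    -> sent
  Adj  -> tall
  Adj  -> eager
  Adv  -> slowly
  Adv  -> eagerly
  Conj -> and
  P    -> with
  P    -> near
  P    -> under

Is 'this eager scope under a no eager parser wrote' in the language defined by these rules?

Ungrammatical

A Det word can never sit immediately before a Det word in any string this grammar generates, so the substring 'a no' rules out a derivation.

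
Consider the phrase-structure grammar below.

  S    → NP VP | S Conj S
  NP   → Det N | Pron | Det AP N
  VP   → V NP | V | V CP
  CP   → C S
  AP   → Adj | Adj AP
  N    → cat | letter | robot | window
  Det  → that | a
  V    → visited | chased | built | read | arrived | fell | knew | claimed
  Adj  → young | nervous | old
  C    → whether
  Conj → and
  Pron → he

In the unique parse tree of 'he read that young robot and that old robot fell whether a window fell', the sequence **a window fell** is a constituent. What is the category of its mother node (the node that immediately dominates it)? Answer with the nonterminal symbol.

CP

S
  S
    NP
      Pron: he
    VP
      V: read
      NP
        Det: that
        AP
          Adj: young
        N: robot
  Conj: and
  S
    NP
      Det: that
      AP
        Adj: old
      N: robot
    VP
      V: fell
      CP
        C: whether
        S
          NP
            Det: a
            N: window
          VP
            V: fell
The span 'a window fell' is the S node built by S → NP VP.
Its mother is the CP built by CP → C S.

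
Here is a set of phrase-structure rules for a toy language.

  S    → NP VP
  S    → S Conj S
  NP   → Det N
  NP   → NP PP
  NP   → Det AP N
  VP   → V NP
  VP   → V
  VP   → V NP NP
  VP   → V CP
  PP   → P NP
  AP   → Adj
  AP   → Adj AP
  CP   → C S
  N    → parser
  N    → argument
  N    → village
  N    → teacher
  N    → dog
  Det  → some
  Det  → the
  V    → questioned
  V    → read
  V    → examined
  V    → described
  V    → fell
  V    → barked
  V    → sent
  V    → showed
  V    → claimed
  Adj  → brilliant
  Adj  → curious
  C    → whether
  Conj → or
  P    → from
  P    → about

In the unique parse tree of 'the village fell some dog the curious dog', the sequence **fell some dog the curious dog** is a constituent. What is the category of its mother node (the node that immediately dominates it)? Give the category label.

S

[S [NP [Det the] [N village]] [VP [V fell] [NP [Det some] [N dog]] [NP [Det the] [AP [Adj curious]] [N dog]]]]
The span 'fell some dog the curious dog' is the VP node built by VP → V NP NP.
Its mother is the S built by S → NP VP.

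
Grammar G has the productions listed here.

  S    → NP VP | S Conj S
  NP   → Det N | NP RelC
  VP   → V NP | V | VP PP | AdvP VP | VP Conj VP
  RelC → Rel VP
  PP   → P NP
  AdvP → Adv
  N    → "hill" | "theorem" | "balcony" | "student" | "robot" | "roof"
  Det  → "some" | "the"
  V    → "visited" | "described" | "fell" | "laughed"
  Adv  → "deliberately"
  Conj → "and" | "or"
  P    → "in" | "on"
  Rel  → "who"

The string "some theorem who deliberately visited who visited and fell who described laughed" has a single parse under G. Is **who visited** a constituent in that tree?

No

[S [NP [NP [NP [NP [Det some] [N theorem]] [RelC [Rel who] [VP [AdvP [Adv deliberately]] [VP [V visited]]]]] [RelC [Rel who] [VP [VP [V visited]] [Conj and] [VP [V fell]]]]] [RelC [Rel who] [VP [V described]]]] [VP [V laughed]]]
The smallest constituent containing 'who visited' is the RelC spanning 'who visited and fell'; no single node in the tree dominates exactly the given words.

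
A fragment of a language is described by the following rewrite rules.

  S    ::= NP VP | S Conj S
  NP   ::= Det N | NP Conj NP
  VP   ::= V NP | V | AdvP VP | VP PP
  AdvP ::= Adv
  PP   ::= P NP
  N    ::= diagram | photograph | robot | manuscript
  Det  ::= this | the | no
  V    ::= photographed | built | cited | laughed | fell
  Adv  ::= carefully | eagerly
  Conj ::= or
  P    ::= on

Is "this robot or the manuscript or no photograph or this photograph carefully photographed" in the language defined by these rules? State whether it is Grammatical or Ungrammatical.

Grammatical

[S [NP [NP [Det this] [N robot]] [Conj or] [NP [NP [Det the] [N manuscript]] [Conj or] [NP [NP [Det no] [N photograph]] [Conj or] [NP [Det this] [N photograph]]]]] [VP [AdvP [Adv carefully]] [VP [V photographed]]]]
Each bracket corresponds to one application of a listed rule, so the string is derivable from S.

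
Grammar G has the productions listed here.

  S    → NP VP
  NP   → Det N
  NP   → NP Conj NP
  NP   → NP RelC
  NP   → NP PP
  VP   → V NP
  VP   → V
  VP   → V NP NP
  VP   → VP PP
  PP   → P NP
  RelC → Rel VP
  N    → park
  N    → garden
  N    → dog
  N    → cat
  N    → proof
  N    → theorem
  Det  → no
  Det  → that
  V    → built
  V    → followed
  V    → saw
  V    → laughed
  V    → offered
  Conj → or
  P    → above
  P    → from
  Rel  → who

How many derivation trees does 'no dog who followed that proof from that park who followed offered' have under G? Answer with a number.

7

Two of the 7 distinct bracketings:
[S [NP [NP [Det no] [N dog]] [RelC [Rel who] [VP [V followed] [NP [NP [NP [Det that] [N proof]] [PP [P from] [NP [Det that] [N park]]]] [RelC [Rel who] [VP [V followed]]]]]]] [VP [V offered]]]
[S [NP [NP [Det no] [N dog]] [RelC [Rel who] [VP [V followed] [NP [NP [Det that] [N proof]] [PP [P from] [NP [NP [Det that] [N park]] [RelC [Rel who] [VP [V followed]]]]]]]]] [VP [V offered]]]
The trees differ in how a recursive rule is bracketed over the same span.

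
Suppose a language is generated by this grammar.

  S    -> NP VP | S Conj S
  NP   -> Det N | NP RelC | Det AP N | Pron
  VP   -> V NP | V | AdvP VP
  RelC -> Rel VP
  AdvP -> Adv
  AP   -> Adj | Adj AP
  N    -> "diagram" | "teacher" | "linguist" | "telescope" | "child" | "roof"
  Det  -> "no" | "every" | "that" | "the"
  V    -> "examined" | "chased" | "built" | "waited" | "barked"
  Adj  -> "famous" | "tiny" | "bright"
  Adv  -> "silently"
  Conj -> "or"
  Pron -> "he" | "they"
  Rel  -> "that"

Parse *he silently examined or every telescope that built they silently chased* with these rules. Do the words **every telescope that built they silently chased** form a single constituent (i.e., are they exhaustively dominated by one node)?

Yes

[S [S [NP [Pron he]] [VP [AdvP [Adv silently]] [VP [V examined]]]] [Conj or] [S [NP [NP [Det every] [N telescope]] [RelC [Rel that] [VP [V built] [NP [Pron they]]]]] [VP [AdvP [Adv silently]] [VP [V chased]]]]]
The words 'every telescope that built they silently chased' are exhaustively dominated by a single S node (built by S → NP VP), so they form a constituent.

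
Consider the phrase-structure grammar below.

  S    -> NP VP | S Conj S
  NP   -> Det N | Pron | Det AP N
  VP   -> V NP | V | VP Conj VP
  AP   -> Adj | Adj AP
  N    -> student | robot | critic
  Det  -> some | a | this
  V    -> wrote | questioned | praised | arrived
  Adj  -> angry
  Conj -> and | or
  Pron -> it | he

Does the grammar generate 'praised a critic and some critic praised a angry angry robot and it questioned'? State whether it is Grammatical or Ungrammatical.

For S → NP VP, no prefix of the string parses as an NP. The alternative S rule S → S Conj S likewise has no satisfying split.

Ungrammatical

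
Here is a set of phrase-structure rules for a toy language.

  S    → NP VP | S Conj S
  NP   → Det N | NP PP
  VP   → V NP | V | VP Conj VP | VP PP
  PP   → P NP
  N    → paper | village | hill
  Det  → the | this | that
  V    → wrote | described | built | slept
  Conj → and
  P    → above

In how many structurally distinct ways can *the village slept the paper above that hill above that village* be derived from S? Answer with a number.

Two of the 5 distinct bracketings:
[S [NP [Det the] [N village]] [VP [V slept] [NP [NP [Det the] [N paper]] [PP [P above] [NP [NP [Det that] [N hill]] [PP [P above] [NP [Det that] [N village]]]]]]]]
[S [NP [Det the] [N village]] [VP [V slept] [NP [NP [NP [Det the] [N paper]] [PP [P above] [NP [Det that] [N hill]]]] [PP [P above] [NP [Det that] [N village]]]]]]
The trees differ in how a recursive rule is bracketed over the same span.

5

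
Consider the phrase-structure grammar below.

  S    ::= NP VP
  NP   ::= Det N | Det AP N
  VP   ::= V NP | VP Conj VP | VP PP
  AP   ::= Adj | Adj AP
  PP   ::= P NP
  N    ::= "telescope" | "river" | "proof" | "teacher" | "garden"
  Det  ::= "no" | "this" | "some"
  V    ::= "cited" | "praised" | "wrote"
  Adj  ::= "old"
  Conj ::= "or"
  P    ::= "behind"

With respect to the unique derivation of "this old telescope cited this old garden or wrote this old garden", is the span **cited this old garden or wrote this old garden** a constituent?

Yes

[S [NP [Det this] [AP [Adj old]] [N telescope]] [VP [VP [V cited] [NP [Det this] [AP [Adj old]] [N garden]]] [Conj or] [VP [V wrote] [NP [Det this] [AP [Adj old]] [N garden]]]]]
The words 'cited this old garden or wrote this old garden' are exhaustively dominated by a single VP node (built by VP → VP Conj VP), so they form a constituent.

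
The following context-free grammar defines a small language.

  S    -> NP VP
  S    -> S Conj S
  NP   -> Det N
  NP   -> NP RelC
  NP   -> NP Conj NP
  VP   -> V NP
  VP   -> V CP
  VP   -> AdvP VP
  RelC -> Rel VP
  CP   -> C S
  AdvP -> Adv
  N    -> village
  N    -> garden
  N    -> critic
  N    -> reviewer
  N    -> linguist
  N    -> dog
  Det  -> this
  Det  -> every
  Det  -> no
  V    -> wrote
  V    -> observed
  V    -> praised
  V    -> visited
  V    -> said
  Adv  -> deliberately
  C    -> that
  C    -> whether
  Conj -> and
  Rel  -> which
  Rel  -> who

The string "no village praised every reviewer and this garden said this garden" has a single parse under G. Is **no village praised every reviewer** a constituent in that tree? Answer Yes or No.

Yes

[S [S [NP [Det no] [N village]] [VP [V praised] [NP [Det every] [N reviewer]]]] [Conj and] [S [NP [Det this] [N garden]] [VP [V said] [NP [Det this] [N garden]]]]]
The words 'no village praised every reviewer' are exhaustively dominated by a single S node (built by S → NP VP), so they form a constituent.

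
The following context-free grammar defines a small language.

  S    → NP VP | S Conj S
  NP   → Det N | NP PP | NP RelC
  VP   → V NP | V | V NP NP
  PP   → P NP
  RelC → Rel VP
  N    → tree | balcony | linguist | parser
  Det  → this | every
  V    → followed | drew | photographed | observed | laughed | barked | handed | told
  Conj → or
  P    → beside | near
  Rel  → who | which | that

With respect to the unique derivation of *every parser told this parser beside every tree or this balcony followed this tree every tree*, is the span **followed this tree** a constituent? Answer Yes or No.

No

[S [S [NP [Det every] [N parser]] [VP [V told] [NP [NP [Det this] [N parser]] [PP [P beside] [NP [Det every] [N tree]]]]]] [Conj or] [S [NP [Det this] [N balcony]] [VP [V followed] [NP [Det this] [N tree]] [NP [Det every] [N tree]]]]]
The smallest constituent containing 'followed this tree' is the VP spanning 'followed this tree every tree'; no single node in the tree dominates exactly the given words.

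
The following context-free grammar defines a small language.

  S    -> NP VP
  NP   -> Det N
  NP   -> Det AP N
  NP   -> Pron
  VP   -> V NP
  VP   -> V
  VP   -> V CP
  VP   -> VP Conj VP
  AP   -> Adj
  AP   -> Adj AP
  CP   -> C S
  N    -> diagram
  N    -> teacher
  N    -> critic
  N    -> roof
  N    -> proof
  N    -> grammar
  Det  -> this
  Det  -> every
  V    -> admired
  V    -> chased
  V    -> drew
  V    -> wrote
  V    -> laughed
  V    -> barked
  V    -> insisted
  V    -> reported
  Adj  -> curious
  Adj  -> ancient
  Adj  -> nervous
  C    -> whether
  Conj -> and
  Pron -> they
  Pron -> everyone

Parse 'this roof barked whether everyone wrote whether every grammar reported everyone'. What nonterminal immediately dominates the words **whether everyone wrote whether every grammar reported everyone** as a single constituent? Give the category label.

CP

S
  NP
    Det: this
    N: roof
  VP
    V: barked
    CP
      C: whether
      S
        NP
          Pron: everyone
        VP
          V: wrote
          CP
            C: whether
            S
              NP
                Det: every
                N: grammar
              VP
                V: reported
                NP
                  Pron: everyone
The span 'whether everyone wrote whether every grammar reported everyone' is the CP node built by CP → C S.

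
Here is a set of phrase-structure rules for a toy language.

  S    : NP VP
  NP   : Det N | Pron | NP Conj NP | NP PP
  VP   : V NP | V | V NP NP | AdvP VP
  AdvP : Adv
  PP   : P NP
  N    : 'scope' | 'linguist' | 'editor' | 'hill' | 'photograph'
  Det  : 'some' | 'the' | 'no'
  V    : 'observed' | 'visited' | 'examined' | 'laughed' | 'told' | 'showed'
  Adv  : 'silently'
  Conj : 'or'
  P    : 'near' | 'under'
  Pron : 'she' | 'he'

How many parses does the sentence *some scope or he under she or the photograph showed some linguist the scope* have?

Two of the 5 distinct bracketings:
[S [NP [NP [Det some] [N scope]] [Conj or] [NP [NP [NP [Pron he]] [PP [P under] [NP [Pron she]]]] [Conj or] [NP [Det the] [N photograph]]]] [VP [V showed] [NP [Det some] [N linguist]] [NP [Det the] [N scope]]]]
[S [NP [NP [Det some] [N scope]] [Conj or] [NP [NP [Pron he]] [PP [P under] [NP [NP [Pron she]] [Conj or] [NP [Det the] [N photograph]]]]]] [VP [V showed] [NP [Det some] [N linguist]] [NP [Det the] [N scope]]]]
The trees differ in how a recursive rule is bracketed over the same span.

5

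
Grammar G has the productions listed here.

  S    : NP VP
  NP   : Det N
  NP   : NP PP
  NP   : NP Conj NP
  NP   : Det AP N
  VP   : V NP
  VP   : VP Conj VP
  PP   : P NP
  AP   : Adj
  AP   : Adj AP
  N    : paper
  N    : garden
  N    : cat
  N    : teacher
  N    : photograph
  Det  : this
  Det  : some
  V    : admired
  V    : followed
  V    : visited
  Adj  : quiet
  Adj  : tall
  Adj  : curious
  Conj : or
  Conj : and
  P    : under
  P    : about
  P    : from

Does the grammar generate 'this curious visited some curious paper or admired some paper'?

An Adj word can never sit immediately before a V word in any string this grammar generates, so the substring 'curious visited' rules out a derivation.

Ungrammatical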